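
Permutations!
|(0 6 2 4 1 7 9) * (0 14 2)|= 6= |(0 6)(1 7 9 14 2 4)|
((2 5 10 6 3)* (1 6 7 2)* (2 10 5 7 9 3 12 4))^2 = (1 12 2 10 3 6 4 7 9)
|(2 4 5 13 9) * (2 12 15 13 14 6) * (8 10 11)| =60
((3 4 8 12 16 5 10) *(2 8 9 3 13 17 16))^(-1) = ((2 8 12)(3 4 9)(5 10 13 17 16))^(-1) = (2 12 8)(3 9 4)(5 16 17 13 10)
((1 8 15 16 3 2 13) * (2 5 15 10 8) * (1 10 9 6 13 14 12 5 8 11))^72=(1 14 5 16 8 6 10)(2 12 15 3 9 13 11)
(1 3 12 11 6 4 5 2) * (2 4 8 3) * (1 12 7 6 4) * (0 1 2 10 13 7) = (0 1 10 13 7 6 8 3)(2 12 11 4 5) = [1, 10, 12, 0, 5, 2, 8, 6, 3, 9, 13, 4, 11, 7]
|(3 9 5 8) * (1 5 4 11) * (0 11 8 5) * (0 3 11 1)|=|(0 1 3 9 4 8 11)|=7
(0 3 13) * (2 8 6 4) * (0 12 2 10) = (0 3 13 12 2 8 6 4 10) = [3, 1, 8, 13, 10, 5, 4, 7, 6, 9, 0, 11, 2, 12]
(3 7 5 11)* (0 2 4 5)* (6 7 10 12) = [2, 1, 4, 10, 5, 11, 7, 0, 8, 9, 12, 3, 6] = (0 2 4 5 11 3 10 12 6 7)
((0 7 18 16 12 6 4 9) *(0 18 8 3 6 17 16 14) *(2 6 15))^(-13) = (0 18 4 2 3 7 14 9 6 15 8)(12 16 17)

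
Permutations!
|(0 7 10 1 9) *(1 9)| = 4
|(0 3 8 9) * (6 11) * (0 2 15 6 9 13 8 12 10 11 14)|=10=|(0 3 12 10 11 9 2 15 6 14)(8 13)|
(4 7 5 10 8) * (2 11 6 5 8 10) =(2 11 6 5)(4 7 8) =[0, 1, 11, 3, 7, 2, 5, 8, 4, 9, 10, 6]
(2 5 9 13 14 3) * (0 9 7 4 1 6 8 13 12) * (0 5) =[9, 6, 0, 2, 1, 7, 8, 4, 13, 12, 10, 11, 5, 14, 3] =(0 9 12 5 7 4 1 6 8 13 14 3 2)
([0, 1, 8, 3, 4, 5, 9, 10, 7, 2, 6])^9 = [0, 1, 10, 3, 4, 5, 8, 9, 6, 7, 2]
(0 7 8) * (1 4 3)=(0 7 8)(1 4 3)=[7, 4, 2, 1, 3, 5, 6, 8, 0]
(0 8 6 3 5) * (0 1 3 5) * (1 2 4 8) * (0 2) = (0 1 3 2 4 8 6 5) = [1, 3, 4, 2, 8, 0, 5, 7, 6]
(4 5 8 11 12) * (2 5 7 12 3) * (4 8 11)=(2 5 11 3)(4 7 12 8)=[0, 1, 5, 2, 7, 11, 6, 12, 4, 9, 10, 3, 8]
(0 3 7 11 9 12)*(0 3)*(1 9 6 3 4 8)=(1 9 12 4 8)(3 7 11 6)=[0, 9, 2, 7, 8, 5, 3, 11, 1, 12, 10, 6, 4]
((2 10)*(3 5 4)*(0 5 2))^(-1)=((0 5 4 3 2 10))^(-1)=(0 10 2 3 4 5)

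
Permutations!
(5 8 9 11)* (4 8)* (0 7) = (0 7)(4 8 9 11 5) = [7, 1, 2, 3, 8, 4, 6, 0, 9, 11, 10, 5]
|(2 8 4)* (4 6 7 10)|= |(2 8 6 7 10 4)|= 6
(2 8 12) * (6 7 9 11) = (2 8 12)(6 7 9 11) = [0, 1, 8, 3, 4, 5, 7, 9, 12, 11, 10, 6, 2]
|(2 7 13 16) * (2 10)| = |(2 7 13 16 10)| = 5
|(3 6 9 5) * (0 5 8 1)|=|(0 5 3 6 9 8 1)|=7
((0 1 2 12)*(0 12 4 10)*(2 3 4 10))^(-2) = (12)(0 2 3)(1 10 4)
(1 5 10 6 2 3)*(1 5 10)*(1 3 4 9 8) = (1 10 6 2 4 9 8)(3 5) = [0, 10, 4, 5, 9, 3, 2, 7, 1, 8, 6]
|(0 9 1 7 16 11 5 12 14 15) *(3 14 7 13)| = |(0 9 1 13 3 14 15)(5 12 7 16 11)| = 35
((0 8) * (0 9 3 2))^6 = (0 8 9 3 2)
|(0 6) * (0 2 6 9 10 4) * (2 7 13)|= |(0 9 10 4)(2 6 7 13)|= 4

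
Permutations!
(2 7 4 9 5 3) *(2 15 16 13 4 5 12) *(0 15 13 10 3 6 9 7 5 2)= (0 15 16 10 3 13 4 7 2 5 6 9 12)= [15, 1, 5, 13, 7, 6, 9, 2, 8, 12, 3, 11, 0, 4, 14, 16, 10]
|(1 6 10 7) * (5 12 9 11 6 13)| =9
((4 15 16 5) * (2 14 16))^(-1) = (2 15 4 5 16 14)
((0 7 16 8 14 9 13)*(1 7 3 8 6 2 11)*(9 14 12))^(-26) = (0 9 8)(1 2 16)(3 13 12)(6 7 11)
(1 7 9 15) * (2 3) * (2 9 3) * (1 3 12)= (1 7 12)(3 9 15)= [0, 7, 2, 9, 4, 5, 6, 12, 8, 15, 10, 11, 1, 13, 14, 3]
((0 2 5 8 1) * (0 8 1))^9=(0 8 1 5 2)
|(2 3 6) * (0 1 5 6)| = |(0 1 5 6 2 3)| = 6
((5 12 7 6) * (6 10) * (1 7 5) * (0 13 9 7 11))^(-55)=(0 13 9 7 10 6 1 11)(5 12)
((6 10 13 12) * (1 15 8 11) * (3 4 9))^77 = (1 15 8 11)(3 9 4)(6 10 13 12)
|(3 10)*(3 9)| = |(3 10 9)| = 3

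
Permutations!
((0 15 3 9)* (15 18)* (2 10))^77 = (0 15 9 18 3)(2 10) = ((0 18 15 3 9)(2 10))^77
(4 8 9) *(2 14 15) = [0, 1, 14, 3, 8, 5, 6, 7, 9, 4, 10, 11, 12, 13, 15, 2] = (2 14 15)(4 8 9)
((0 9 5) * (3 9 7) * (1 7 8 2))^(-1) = (0 5 9 3 7 1 2 8)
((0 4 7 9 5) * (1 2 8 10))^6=(0 4 7 9 5)(1 8)(2 10)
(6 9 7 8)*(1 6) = (1 6 9 7 8) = [0, 6, 2, 3, 4, 5, 9, 8, 1, 7]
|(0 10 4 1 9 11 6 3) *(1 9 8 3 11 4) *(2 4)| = 30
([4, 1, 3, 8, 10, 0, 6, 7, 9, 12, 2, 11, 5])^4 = [3, 1, 12, 5, 8, 2, 6, 7, 0, 4, 9, 11, 10]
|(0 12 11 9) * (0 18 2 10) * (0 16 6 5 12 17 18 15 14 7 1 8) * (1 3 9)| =60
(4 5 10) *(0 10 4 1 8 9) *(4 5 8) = [10, 4, 2, 3, 8, 5, 6, 7, 9, 0, 1] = (0 10 1 4 8 9)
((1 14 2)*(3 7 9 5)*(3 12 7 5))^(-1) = ((1 14 2)(3 5 12 7 9))^(-1) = (1 2 14)(3 9 7 12 5)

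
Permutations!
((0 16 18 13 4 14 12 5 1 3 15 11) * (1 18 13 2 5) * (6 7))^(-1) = ((0 16 13 4 14 12 1 3 15 11)(2 5 18)(6 7))^(-1) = (0 11 15 3 1 12 14 4 13 16)(2 18 5)(6 7)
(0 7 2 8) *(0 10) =[7, 1, 8, 3, 4, 5, 6, 2, 10, 9, 0] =(0 7 2 8 10)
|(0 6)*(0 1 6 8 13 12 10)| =10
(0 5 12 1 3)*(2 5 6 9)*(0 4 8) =(0 6 9 2 5 12 1 3 4 8) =[6, 3, 5, 4, 8, 12, 9, 7, 0, 2, 10, 11, 1]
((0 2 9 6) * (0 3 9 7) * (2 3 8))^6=(0 7 2 8 6 9 3)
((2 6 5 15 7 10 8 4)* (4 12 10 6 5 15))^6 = (15)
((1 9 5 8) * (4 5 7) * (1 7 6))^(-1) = (1 6 9)(4 7 8 5)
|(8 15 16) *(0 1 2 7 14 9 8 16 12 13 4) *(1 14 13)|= 11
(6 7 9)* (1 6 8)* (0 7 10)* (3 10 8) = [7, 6, 2, 10, 4, 5, 8, 9, 1, 3, 0] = (0 7 9 3 10)(1 6 8)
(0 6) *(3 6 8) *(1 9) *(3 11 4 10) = (0 8 11 4 10 3 6)(1 9) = [8, 9, 2, 6, 10, 5, 0, 7, 11, 1, 3, 4]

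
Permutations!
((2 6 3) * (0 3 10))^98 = (0 6 3 10 2)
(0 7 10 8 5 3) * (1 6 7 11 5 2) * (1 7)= (0 11 5 3)(1 6)(2 7 10 8)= [11, 6, 7, 0, 4, 3, 1, 10, 2, 9, 8, 5]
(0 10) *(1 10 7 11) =(0 7 11 1 10) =[7, 10, 2, 3, 4, 5, 6, 11, 8, 9, 0, 1]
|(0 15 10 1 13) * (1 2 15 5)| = 12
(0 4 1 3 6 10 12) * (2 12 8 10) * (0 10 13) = (0 4 1 3 6 2 12 10 8 13) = [4, 3, 12, 6, 1, 5, 2, 7, 13, 9, 8, 11, 10, 0]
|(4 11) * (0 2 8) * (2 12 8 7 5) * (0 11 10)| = |(0 12 8 11 4 10)(2 7 5)| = 6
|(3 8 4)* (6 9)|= |(3 8 4)(6 9)|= 6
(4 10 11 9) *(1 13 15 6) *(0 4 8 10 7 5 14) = [4, 13, 2, 3, 7, 14, 1, 5, 10, 8, 11, 9, 12, 15, 0, 6] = (0 4 7 5 14)(1 13 15 6)(8 10 11 9)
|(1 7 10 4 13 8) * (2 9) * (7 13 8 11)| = 14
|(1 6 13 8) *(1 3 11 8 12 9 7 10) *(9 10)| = 30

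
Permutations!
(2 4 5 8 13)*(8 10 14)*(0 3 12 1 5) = (0 3 12 1 5 10 14 8 13 2 4) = [3, 5, 4, 12, 0, 10, 6, 7, 13, 9, 14, 11, 1, 2, 8]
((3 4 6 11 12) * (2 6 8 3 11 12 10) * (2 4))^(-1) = (2 3 8 4 10 11 12 6)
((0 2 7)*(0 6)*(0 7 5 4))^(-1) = (0 4 5 2)(6 7)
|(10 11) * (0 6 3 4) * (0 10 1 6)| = |(1 6 3 4 10 11)| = 6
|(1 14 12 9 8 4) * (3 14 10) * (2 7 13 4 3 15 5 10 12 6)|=|(1 12 9 8 3 14 6 2 7 13 4)(5 10 15)|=33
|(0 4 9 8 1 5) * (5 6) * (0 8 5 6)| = |(0 4 9 5 8 1)| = 6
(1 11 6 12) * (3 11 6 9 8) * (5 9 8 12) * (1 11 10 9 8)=(1 6 5 8 3 10 9 12 11)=[0, 6, 2, 10, 4, 8, 5, 7, 3, 12, 9, 1, 11]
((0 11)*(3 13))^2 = ((0 11)(3 13))^2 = (13)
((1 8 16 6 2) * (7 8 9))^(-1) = (1 2 6 16 8 7 9)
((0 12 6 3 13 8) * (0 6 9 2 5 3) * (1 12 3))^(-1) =((0 3 13 8 6)(1 12 9 2 5))^(-1) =(0 6 8 13 3)(1 5 2 9 12)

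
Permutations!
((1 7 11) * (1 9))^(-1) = (1 9 11 7)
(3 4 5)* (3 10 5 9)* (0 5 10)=(10)(0 5)(3 4 9)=[5, 1, 2, 4, 9, 0, 6, 7, 8, 3, 10]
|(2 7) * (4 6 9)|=|(2 7)(4 6 9)|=6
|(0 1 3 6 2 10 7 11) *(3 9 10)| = 6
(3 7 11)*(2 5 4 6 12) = [0, 1, 5, 7, 6, 4, 12, 11, 8, 9, 10, 3, 2] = (2 5 4 6 12)(3 7 11)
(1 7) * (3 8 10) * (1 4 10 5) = (1 7 4 10 3 8 5) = [0, 7, 2, 8, 10, 1, 6, 4, 5, 9, 3]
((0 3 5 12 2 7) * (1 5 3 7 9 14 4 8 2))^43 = (0 7)(1 5 12)(2 4 9 8 14)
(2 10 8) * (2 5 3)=(2 10 8 5 3)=[0, 1, 10, 2, 4, 3, 6, 7, 5, 9, 8]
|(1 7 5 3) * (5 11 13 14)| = |(1 7 11 13 14 5 3)| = 7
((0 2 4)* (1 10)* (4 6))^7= (0 4 6 2)(1 10)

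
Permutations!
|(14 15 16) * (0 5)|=|(0 5)(14 15 16)|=6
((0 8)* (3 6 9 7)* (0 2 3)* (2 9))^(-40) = (9)(2 6 3)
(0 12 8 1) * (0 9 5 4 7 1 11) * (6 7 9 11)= (0 12 8 6 7 1 11)(4 9 5)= [12, 11, 2, 3, 9, 4, 7, 1, 6, 5, 10, 0, 8]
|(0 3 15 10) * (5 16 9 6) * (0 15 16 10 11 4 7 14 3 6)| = 12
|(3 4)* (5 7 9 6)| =|(3 4)(5 7 9 6)| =4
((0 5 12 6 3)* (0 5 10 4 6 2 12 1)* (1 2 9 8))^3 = (0 6 2 8 10 3 12 1 4 5 9)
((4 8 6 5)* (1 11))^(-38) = ((1 11)(4 8 6 5))^(-38) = (11)(4 6)(5 8)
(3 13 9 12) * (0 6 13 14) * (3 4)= [6, 1, 2, 14, 3, 5, 13, 7, 8, 12, 10, 11, 4, 9, 0]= (0 6 13 9 12 4 3 14)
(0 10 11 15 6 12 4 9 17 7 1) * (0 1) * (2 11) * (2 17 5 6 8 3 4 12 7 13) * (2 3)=[10, 1, 11, 4, 9, 6, 7, 0, 2, 5, 17, 15, 12, 3, 14, 8, 16, 13]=(0 10 17 13 3 4 9 5 6 7)(2 11 15 8)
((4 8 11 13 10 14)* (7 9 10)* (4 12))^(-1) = ((4 8 11 13 7 9 10 14 12))^(-1) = (4 12 14 10 9 7 13 11 8)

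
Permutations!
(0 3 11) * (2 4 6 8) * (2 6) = [3, 1, 4, 11, 2, 5, 8, 7, 6, 9, 10, 0] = (0 3 11)(2 4)(6 8)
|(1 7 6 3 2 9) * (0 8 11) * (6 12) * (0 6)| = 10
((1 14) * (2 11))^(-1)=((1 14)(2 11))^(-1)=(1 14)(2 11)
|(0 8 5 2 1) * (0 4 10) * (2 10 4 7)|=|(0 8 5 10)(1 7 2)|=12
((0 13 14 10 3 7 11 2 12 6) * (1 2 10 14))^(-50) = (14)(0 12 1)(2 13 6)(3 11)(7 10)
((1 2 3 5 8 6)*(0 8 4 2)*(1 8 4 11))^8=(0 4 2 3 5 11 1)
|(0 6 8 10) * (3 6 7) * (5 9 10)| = |(0 7 3 6 8 5 9 10)| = 8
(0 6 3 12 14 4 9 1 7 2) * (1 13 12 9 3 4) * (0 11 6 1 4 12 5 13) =(0 1 7 2 11 6 12 14 4 3 9)(5 13) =[1, 7, 11, 9, 3, 13, 12, 2, 8, 0, 10, 6, 14, 5, 4]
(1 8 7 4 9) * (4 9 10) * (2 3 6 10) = [0, 8, 3, 6, 2, 5, 10, 9, 7, 1, 4] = (1 8 7 9)(2 3 6 10 4)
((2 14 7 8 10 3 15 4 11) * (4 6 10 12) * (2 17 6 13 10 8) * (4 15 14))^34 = (2 13 17 14 12 4 10 6 7 15 11 3 8)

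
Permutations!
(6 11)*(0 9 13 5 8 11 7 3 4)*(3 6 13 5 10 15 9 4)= (0 4)(5 8 11 13 10 15 9)(6 7)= [4, 1, 2, 3, 0, 8, 7, 6, 11, 5, 15, 13, 12, 10, 14, 9]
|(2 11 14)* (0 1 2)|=5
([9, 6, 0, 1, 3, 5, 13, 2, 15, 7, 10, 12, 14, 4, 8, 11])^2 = (0 7)(1 13 3 6 4)(2 9)(8 11 14 15 12)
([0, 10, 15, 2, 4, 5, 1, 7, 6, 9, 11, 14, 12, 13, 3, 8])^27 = (15)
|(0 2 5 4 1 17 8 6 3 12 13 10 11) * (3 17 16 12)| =30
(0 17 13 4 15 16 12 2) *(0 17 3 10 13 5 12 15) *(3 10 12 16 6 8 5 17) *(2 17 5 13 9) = (0 10 9 2 3 12 17 5 16 15 6 8 13 4) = [10, 1, 3, 12, 0, 16, 8, 7, 13, 2, 9, 11, 17, 4, 14, 6, 15, 5]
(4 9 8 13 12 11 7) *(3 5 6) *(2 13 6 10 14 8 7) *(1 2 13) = (1 2)(3 5 10 14 8 6)(4 9 7)(11 13 12) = [0, 2, 1, 5, 9, 10, 3, 4, 6, 7, 14, 13, 11, 12, 8]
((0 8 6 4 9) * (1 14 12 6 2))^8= ((0 8 2 1 14 12 6 4 9))^8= (0 9 4 6 12 14 1 2 8)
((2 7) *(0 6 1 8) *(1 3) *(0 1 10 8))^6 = (10)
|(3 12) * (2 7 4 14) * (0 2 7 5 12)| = |(0 2 5 12 3)(4 14 7)| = 15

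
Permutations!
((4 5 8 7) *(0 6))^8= ((0 6)(4 5 8 7))^8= (8)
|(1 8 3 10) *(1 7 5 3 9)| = |(1 8 9)(3 10 7 5)| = 12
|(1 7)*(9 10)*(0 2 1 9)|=|(0 2 1 7 9 10)|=6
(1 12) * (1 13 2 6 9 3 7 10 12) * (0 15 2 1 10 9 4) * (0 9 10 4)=(0 15 2 6)(1 4 9 3 7 10 12 13)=[15, 4, 6, 7, 9, 5, 0, 10, 8, 3, 12, 11, 13, 1, 14, 2]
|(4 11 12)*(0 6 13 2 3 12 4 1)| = 14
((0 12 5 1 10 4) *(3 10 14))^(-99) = ((0 12 5 1 14 3 10 4))^(-99) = (0 3 5 4 14 12 10 1)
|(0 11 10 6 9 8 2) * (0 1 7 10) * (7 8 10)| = |(0 11)(1 8 2)(6 9 10)| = 6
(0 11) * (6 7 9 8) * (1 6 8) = (0 11)(1 6 7 9) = [11, 6, 2, 3, 4, 5, 7, 9, 8, 1, 10, 0]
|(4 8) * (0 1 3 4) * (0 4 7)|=4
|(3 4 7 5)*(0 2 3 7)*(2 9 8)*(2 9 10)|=10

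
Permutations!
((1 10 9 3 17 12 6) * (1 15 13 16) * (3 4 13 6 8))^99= (1 4)(3 8 12 17)(6 15)(9 16)(10 13)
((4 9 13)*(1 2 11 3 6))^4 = (1 6 3 11 2)(4 9 13)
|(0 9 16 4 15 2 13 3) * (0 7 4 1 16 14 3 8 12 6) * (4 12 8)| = 28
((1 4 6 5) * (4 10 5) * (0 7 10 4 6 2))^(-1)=(0 2 4 1 5 10 7)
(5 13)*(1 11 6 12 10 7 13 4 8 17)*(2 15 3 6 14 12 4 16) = [0, 11, 15, 6, 8, 16, 4, 13, 17, 9, 7, 14, 10, 5, 12, 3, 2, 1] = (1 11 14 12 10 7 13 5 16 2 15 3 6 4 8 17)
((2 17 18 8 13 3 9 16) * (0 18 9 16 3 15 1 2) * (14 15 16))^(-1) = (0 16 13 8 18)(1 15 14 3 9 17 2)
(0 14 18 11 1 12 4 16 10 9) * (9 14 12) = [12, 9, 2, 3, 16, 5, 6, 7, 8, 0, 14, 1, 4, 13, 18, 15, 10, 17, 11] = (0 12 4 16 10 14 18 11 1 9)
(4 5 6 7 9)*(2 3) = [0, 1, 3, 2, 5, 6, 7, 9, 8, 4] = (2 3)(4 5 6 7 9)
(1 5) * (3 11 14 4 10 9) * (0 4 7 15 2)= (0 4 10 9 3 11 14 7 15 2)(1 5)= [4, 5, 0, 11, 10, 1, 6, 15, 8, 3, 9, 14, 12, 13, 7, 2]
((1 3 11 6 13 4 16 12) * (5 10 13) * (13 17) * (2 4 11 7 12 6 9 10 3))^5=((1 2 4 16 6 5 3 7 12)(9 10 17 13 11))^5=(17)(1 5 2 3 4 7 16 12 6)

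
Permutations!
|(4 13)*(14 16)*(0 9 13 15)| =|(0 9 13 4 15)(14 16)| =10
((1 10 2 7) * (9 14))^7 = ((1 10 2 7)(9 14))^7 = (1 7 2 10)(9 14)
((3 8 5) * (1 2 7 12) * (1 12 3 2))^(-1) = (12)(2 5 8 3 7)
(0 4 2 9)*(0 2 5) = (0 4 5)(2 9) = [4, 1, 9, 3, 5, 0, 6, 7, 8, 2]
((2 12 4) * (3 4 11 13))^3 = ((2 12 11 13 3 4))^3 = (2 13)(3 12)(4 11)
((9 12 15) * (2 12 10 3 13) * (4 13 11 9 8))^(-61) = (2 13 4 8 15 12)(3 10 9 11)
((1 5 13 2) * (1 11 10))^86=((1 5 13 2 11 10))^86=(1 13 11)(2 10 5)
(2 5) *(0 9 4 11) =(0 9 4 11)(2 5) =[9, 1, 5, 3, 11, 2, 6, 7, 8, 4, 10, 0]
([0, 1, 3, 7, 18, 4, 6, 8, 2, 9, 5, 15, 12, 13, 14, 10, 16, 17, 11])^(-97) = (2 8 7 3)(4 5 10 15 11 18)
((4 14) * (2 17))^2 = (17)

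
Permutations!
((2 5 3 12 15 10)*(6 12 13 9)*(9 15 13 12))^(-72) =((2 5 3 12 13 15 10)(6 9))^(-72) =(2 15 12 5 10 13 3)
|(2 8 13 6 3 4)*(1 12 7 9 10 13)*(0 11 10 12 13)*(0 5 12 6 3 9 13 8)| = 10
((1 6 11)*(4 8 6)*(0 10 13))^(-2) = ((0 10 13)(1 4 8 6 11))^(-2) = (0 10 13)(1 6 4 11 8)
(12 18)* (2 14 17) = (2 14 17)(12 18) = [0, 1, 14, 3, 4, 5, 6, 7, 8, 9, 10, 11, 18, 13, 17, 15, 16, 2, 12]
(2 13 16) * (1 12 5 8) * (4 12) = (1 4 12 5 8)(2 13 16) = [0, 4, 13, 3, 12, 8, 6, 7, 1, 9, 10, 11, 5, 16, 14, 15, 2]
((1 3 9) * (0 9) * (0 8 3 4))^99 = (0 4 1 9)(3 8)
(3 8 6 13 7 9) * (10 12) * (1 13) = (1 13 7 9 3 8 6)(10 12) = [0, 13, 2, 8, 4, 5, 1, 9, 6, 3, 12, 11, 10, 7]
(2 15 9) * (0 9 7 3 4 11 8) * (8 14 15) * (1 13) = [9, 13, 8, 4, 11, 5, 6, 3, 0, 2, 10, 14, 12, 1, 15, 7] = (0 9 2 8)(1 13)(3 4 11 14 15 7)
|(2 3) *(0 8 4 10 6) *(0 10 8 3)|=|(0 3 2)(4 8)(6 10)|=6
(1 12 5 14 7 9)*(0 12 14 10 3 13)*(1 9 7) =[12, 14, 2, 13, 4, 10, 6, 7, 8, 9, 3, 11, 5, 0, 1] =(0 12 5 10 3 13)(1 14)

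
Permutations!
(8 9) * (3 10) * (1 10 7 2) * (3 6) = (1 10 6 3 7 2)(8 9) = [0, 10, 1, 7, 4, 5, 3, 2, 9, 8, 6]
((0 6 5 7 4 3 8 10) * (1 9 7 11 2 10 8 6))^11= (11)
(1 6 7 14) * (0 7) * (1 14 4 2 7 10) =(14)(0 10 1 6)(2 7 4) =[10, 6, 7, 3, 2, 5, 0, 4, 8, 9, 1, 11, 12, 13, 14]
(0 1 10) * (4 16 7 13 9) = (0 1 10)(4 16 7 13 9) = [1, 10, 2, 3, 16, 5, 6, 13, 8, 4, 0, 11, 12, 9, 14, 15, 7]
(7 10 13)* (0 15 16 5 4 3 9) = (0 15 16 5 4 3 9)(7 10 13) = [15, 1, 2, 9, 3, 4, 6, 10, 8, 0, 13, 11, 12, 7, 14, 16, 5]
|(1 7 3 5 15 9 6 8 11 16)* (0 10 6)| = 12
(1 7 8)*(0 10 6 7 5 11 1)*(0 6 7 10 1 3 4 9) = (0 1 5 11 3 4 9)(6 10 7 8) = [1, 5, 2, 4, 9, 11, 10, 8, 6, 0, 7, 3]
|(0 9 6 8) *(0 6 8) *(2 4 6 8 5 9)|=4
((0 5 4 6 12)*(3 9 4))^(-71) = ((0 5 3 9 4 6 12))^(-71) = (0 12 6 4 9 3 5)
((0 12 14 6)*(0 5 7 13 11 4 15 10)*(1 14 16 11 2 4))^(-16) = (0 15 2 7 6 1 16)(4 13 5 14 11 12 10)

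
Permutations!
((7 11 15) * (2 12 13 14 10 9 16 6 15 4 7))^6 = ((2 12 13 14 10 9 16 6 15)(4 7 11))^6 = (2 16 14)(6 10 12)(9 13 15)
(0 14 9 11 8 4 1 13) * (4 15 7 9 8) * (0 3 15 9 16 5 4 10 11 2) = [14, 13, 0, 15, 1, 4, 6, 16, 9, 2, 11, 10, 12, 3, 8, 7, 5] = (0 14 8 9 2)(1 13 3 15 7 16 5 4)(10 11)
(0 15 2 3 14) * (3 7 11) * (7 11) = [15, 1, 11, 14, 4, 5, 6, 7, 8, 9, 10, 3, 12, 13, 0, 2] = (0 15 2 11 3 14)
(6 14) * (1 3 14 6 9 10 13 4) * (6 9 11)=[0, 3, 2, 14, 1, 5, 9, 7, 8, 10, 13, 6, 12, 4, 11]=(1 3 14 11 6 9 10 13 4)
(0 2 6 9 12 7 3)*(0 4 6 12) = (0 2 12 7 3 4 6 9) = [2, 1, 12, 4, 6, 5, 9, 3, 8, 0, 10, 11, 7]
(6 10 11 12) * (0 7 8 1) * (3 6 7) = (0 3 6 10 11 12 7 8 1) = [3, 0, 2, 6, 4, 5, 10, 8, 1, 9, 11, 12, 7]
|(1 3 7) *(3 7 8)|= 2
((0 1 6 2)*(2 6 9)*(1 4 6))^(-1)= ((0 4 6 1 9 2))^(-1)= (0 2 9 1 6 4)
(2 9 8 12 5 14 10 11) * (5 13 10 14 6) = (14)(2 9 8 12 13 10 11)(5 6) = [0, 1, 9, 3, 4, 6, 5, 7, 12, 8, 11, 2, 13, 10, 14]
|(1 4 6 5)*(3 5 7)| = 6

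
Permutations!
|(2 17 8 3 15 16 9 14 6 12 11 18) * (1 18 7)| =14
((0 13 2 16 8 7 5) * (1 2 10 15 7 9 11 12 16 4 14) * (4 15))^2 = (0 10 14 2 7)(1 15 5 13 4)(8 11 16 9 12)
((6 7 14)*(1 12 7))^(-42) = (1 14 12 6 7)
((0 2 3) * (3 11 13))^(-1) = ((0 2 11 13 3))^(-1) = (0 3 13 11 2)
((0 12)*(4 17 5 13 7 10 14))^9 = ((0 12)(4 17 5 13 7 10 14))^9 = (0 12)(4 5 7 14 17 13 10)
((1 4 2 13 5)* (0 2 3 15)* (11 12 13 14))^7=((0 2 14 11 12 13 5 1 4 3 15))^7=(0 1 11 15 5 14 3 13 2 4 12)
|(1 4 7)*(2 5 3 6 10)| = |(1 4 7)(2 5 3 6 10)| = 15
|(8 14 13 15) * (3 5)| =|(3 5)(8 14 13 15)| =4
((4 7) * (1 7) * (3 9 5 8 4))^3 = ((1 7 3 9 5 8 4))^3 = (1 9 4 3 8 7 5)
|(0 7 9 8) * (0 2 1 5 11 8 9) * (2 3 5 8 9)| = 14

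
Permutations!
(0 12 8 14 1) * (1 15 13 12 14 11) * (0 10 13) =(0 14 15)(1 10 13 12 8 11) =[14, 10, 2, 3, 4, 5, 6, 7, 11, 9, 13, 1, 8, 12, 15, 0]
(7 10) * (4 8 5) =(4 8 5)(7 10) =[0, 1, 2, 3, 8, 4, 6, 10, 5, 9, 7]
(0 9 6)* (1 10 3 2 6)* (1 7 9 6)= (0 6)(1 10 3 2)(7 9)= [6, 10, 1, 2, 4, 5, 0, 9, 8, 7, 3]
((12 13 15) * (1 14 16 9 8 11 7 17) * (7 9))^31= ((1 14 16 7 17)(8 11 9)(12 13 15))^31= (1 14 16 7 17)(8 11 9)(12 13 15)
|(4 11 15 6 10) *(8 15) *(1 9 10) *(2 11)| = 9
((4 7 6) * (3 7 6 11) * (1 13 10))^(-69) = ((1 13 10)(3 7 11)(4 6))^(-69) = (13)(4 6)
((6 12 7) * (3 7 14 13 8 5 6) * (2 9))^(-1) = ((2 9)(3 7)(5 6 12 14 13 8))^(-1) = (2 9)(3 7)(5 8 13 14 12 6)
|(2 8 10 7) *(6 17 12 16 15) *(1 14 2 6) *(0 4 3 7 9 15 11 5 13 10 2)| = |(0 4 3 7 6 17 12 16 11 5 13 10 9 15 1 14)(2 8)| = 16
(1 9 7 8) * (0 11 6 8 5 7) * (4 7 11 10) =[10, 9, 2, 3, 7, 11, 8, 5, 1, 0, 4, 6] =(0 10 4 7 5 11 6 8 1 9)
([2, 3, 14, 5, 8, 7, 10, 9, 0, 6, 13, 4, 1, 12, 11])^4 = (0 4 14)(1 9 12 7 13 5 10 3 6)(2 8 11)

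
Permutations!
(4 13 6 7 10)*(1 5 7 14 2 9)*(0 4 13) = [4, 5, 9, 3, 0, 7, 14, 10, 8, 1, 13, 11, 12, 6, 2] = (0 4)(1 5 7 10 13 6 14 2 9)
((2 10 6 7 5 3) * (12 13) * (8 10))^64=(13)(2 8 10 6 7 5 3)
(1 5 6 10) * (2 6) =(1 5 2 6 10) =[0, 5, 6, 3, 4, 2, 10, 7, 8, 9, 1]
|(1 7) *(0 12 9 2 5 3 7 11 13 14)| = |(0 12 9 2 5 3 7 1 11 13 14)| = 11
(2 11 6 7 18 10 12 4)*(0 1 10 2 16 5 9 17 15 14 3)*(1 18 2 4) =[18, 10, 11, 0, 16, 9, 7, 2, 8, 17, 12, 6, 1, 13, 3, 14, 5, 15, 4] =(0 18 4 16 5 9 17 15 14 3)(1 10 12)(2 11 6 7)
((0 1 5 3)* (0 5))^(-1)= ((0 1)(3 5))^(-1)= (0 1)(3 5)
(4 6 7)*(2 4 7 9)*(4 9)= [0, 1, 9, 3, 6, 5, 4, 7, 8, 2]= (2 9)(4 6)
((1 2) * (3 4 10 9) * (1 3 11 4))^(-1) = (1 3 2)(4 11 9 10)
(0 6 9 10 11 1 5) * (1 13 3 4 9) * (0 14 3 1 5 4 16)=(0 6 5 14 3 16)(1 4 9 10 11 13)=[6, 4, 2, 16, 9, 14, 5, 7, 8, 10, 11, 13, 12, 1, 3, 15, 0]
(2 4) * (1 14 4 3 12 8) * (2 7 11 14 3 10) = (1 3 12 8)(2 10)(4 7 11 14) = [0, 3, 10, 12, 7, 5, 6, 11, 1, 9, 2, 14, 8, 13, 4]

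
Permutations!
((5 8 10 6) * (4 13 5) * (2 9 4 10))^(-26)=(2 5 4)(8 13 9)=((2 9 4 13 5 8)(6 10))^(-26)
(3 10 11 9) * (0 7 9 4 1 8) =[7, 8, 2, 10, 1, 5, 6, 9, 0, 3, 11, 4] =(0 7 9 3 10 11 4 1 8)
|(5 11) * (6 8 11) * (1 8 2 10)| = |(1 8 11 5 6 2 10)| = 7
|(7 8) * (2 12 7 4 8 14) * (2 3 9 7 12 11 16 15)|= 4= |(2 11 16 15)(3 9 7 14)(4 8)|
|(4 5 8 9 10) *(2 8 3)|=|(2 8 9 10 4 5 3)|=7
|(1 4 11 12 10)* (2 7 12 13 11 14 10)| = |(1 4 14 10)(2 7 12)(11 13)| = 12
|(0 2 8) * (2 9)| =4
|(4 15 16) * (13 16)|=|(4 15 13 16)|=4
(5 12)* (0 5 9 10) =(0 5 12 9 10) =[5, 1, 2, 3, 4, 12, 6, 7, 8, 10, 0, 11, 9]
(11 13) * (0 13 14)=[13, 1, 2, 3, 4, 5, 6, 7, 8, 9, 10, 14, 12, 11, 0]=(0 13 11 14)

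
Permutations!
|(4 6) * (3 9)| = |(3 9)(4 6)| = 2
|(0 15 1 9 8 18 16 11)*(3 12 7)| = |(0 15 1 9 8 18 16 11)(3 12 7)| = 24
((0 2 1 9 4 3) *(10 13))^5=(0 3 4 9 1 2)(10 13)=((0 2 1 9 4 3)(10 13))^5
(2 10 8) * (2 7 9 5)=(2 10 8 7 9 5)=[0, 1, 10, 3, 4, 2, 6, 9, 7, 5, 8]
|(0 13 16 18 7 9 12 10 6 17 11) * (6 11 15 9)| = 12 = |(0 13 16 18 7 6 17 15 9 12 10 11)|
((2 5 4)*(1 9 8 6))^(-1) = ((1 9 8 6)(2 5 4))^(-1) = (1 6 8 9)(2 4 5)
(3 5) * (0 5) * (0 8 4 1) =[5, 0, 2, 8, 1, 3, 6, 7, 4] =(0 5 3 8 4 1)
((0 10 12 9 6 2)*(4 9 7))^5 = ((0 10 12 7 4 9 6 2))^5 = (0 9 12 2 4 10 6 7)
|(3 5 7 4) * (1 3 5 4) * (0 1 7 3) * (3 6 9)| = 10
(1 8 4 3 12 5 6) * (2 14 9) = (1 8 4 3 12 5 6)(2 14 9) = [0, 8, 14, 12, 3, 6, 1, 7, 4, 2, 10, 11, 5, 13, 9]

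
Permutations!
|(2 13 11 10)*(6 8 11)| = 6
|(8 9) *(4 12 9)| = 4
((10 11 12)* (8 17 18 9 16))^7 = (8 18 16 17 9)(10 11 12)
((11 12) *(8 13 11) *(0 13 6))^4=(0 8 11)(6 12 13)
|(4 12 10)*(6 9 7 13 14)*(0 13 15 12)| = 10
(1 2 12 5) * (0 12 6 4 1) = (0 12 5)(1 2 6 4) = [12, 2, 6, 3, 1, 0, 4, 7, 8, 9, 10, 11, 5]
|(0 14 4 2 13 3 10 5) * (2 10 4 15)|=|(0 14 15 2 13 3 4 10 5)|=9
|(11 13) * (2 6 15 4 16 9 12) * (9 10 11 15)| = 12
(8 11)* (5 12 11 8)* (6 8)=(5 12 11)(6 8)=[0, 1, 2, 3, 4, 12, 8, 7, 6, 9, 10, 5, 11]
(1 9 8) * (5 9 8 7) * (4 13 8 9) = (1 9 7 5 4 13 8) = [0, 9, 2, 3, 13, 4, 6, 5, 1, 7, 10, 11, 12, 8]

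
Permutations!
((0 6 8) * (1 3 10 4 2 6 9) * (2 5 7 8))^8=((0 9 1 3 10 4 5 7 8)(2 6))^8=(0 8 7 5 4 10 3 1 9)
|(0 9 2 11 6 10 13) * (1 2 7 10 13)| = |(0 9 7 10 1 2 11 6 13)| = 9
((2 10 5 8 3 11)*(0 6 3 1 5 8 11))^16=(0 6 3)(1 10 11)(2 5 8)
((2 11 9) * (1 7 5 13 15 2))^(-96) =(15)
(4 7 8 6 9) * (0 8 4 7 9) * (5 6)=[8, 1, 2, 3, 9, 6, 0, 4, 5, 7]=(0 8 5 6)(4 9 7)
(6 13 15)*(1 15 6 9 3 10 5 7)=(1 15 9 3 10 5 7)(6 13)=[0, 15, 2, 10, 4, 7, 13, 1, 8, 3, 5, 11, 12, 6, 14, 9]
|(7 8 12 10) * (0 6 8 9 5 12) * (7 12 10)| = 15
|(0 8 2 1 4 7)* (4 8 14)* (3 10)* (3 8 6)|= 12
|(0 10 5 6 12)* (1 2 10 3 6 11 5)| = 12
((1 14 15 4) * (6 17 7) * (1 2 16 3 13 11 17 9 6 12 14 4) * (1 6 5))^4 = (1 3 7 6 4 13 12 9 2 11 14 5 16 17 15) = ((1 4 2 16 3 13 11 17 7 12 14 15 6 9 5))^4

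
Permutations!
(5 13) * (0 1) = (0 1)(5 13) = [1, 0, 2, 3, 4, 13, 6, 7, 8, 9, 10, 11, 12, 5]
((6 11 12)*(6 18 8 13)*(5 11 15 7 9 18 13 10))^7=(5 9 13 10 7 12 8 15 11 18 6)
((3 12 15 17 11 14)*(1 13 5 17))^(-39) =(1 3 17)(5 15 14)(11 13 12) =((1 13 5 17 11 14 3 12 15))^(-39)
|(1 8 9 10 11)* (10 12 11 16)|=10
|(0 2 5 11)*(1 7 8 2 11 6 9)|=|(0 11)(1 7 8 2 5 6 9)|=14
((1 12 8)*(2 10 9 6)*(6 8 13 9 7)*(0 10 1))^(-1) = (0 8 9 13 12 1 2 6 7 10) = ((0 10 7 6 2 1 12 13 9 8))^(-1)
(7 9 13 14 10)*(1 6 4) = (1 6 4)(7 9 13 14 10) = [0, 6, 2, 3, 1, 5, 4, 9, 8, 13, 7, 11, 12, 14, 10]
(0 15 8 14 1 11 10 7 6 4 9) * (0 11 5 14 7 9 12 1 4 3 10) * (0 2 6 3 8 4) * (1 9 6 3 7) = [15, 5, 3, 10, 12, 14, 8, 7, 1, 11, 6, 2, 9, 13, 0, 4] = (0 15 4 12 9 11 2 3 10 6 8 1 5 14)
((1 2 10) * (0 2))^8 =(10)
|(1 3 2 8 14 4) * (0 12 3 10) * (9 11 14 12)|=28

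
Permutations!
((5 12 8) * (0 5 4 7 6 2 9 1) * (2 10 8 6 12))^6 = (12)(0 5 2 9 1)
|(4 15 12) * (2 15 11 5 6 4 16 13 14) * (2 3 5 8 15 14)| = 12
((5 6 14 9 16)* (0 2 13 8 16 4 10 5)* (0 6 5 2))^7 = (2 4 14 16 13 10 9 6 8)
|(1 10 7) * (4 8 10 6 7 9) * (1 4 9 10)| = |(10)(1 6 7 4 8)| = 5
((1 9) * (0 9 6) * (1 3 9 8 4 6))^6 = (9)(0 4)(6 8)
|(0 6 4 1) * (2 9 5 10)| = 4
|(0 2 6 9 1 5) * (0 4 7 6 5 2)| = |(1 2 5 4 7 6 9)| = 7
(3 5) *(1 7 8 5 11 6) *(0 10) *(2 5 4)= (0 10)(1 7 8 4 2 5 3 11 6)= [10, 7, 5, 11, 2, 3, 1, 8, 4, 9, 0, 6]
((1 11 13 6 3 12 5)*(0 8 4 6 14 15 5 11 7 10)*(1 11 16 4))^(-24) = ((0 8 1 7 10)(3 12 16 4 6)(5 11 13 14 15))^(-24) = (0 8 1 7 10)(3 12 16 4 6)(5 11 13 14 15)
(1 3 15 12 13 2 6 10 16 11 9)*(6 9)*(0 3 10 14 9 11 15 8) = (0 3 8)(1 10 16 15 12 13 2 11 6 14 9) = [3, 10, 11, 8, 4, 5, 14, 7, 0, 1, 16, 6, 13, 2, 9, 12, 15]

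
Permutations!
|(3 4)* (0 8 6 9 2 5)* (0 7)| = 14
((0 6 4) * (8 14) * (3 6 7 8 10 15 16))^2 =(0 8 10 16 6)(3 4 7 14 15)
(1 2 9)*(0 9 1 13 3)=(0 9 13 3)(1 2)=[9, 2, 1, 0, 4, 5, 6, 7, 8, 13, 10, 11, 12, 3]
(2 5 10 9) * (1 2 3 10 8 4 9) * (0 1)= (0 1 2 5 8 4 9 3 10)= [1, 2, 5, 10, 9, 8, 6, 7, 4, 3, 0]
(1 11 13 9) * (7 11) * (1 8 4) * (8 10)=(1 7 11 13 9 10 8 4)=[0, 7, 2, 3, 1, 5, 6, 11, 4, 10, 8, 13, 12, 9]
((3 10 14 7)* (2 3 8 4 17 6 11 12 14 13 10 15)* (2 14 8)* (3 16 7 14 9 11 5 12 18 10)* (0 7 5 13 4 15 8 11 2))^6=((0 7)(2 16 5 12 11 18 10 4 17 6 13 3 8 15 9))^6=(2 10 8 12 6)(3 5 17 9 18)(4 15 11 13 16)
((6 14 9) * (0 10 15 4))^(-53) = ((0 10 15 4)(6 14 9))^(-53) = (0 4 15 10)(6 14 9)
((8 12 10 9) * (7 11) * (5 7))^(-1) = ((5 7 11)(8 12 10 9))^(-1) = (5 11 7)(8 9 10 12)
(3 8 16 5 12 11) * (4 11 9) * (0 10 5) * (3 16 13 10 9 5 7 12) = (0 9 4 11 16)(3 8 13 10 7 12 5) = [9, 1, 2, 8, 11, 3, 6, 12, 13, 4, 7, 16, 5, 10, 14, 15, 0]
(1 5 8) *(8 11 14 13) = [0, 5, 2, 3, 4, 11, 6, 7, 1, 9, 10, 14, 12, 8, 13] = (1 5 11 14 13 8)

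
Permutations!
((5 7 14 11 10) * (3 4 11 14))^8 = ((14)(3 4 11 10 5 7))^8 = (14)(3 11 5)(4 10 7)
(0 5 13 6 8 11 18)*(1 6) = (0 5 13 1 6 8 11 18) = [5, 6, 2, 3, 4, 13, 8, 7, 11, 9, 10, 18, 12, 1, 14, 15, 16, 17, 0]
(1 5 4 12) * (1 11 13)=(1 5 4 12 11 13)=[0, 5, 2, 3, 12, 4, 6, 7, 8, 9, 10, 13, 11, 1]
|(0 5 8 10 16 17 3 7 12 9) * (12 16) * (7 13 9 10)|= |(0 5 8 7 16 17 3 13 9)(10 12)|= 18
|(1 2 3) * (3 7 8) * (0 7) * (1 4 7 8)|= |(0 8 3 4 7 1 2)|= 7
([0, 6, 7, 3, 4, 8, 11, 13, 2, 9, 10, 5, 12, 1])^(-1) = (1 13 7 2 8 5 11 6)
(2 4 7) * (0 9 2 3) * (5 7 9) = (0 5 7 3)(2 4 9) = [5, 1, 4, 0, 9, 7, 6, 3, 8, 2]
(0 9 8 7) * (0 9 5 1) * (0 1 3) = (0 5 3)(7 9 8) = [5, 1, 2, 0, 4, 3, 6, 9, 7, 8]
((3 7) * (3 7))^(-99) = (7)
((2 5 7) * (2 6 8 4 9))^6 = ((2 5 7 6 8 4 9))^6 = (2 9 4 8 6 7 5)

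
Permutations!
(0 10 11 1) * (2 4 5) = (0 10 11 1)(2 4 5) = [10, 0, 4, 3, 5, 2, 6, 7, 8, 9, 11, 1]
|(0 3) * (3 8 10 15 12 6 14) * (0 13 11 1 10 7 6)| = 12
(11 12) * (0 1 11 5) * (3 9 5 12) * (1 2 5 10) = (12)(0 2 5)(1 11 3 9 10) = [2, 11, 5, 9, 4, 0, 6, 7, 8, 10, 1, 3, 12]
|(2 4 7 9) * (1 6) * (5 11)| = |(1 6)(2 4 7 9)(5 11)| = 4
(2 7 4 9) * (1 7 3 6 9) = (1 7 4)(2 3 6 9) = [0, 7, 3, 6, 1, 5, 9, 4, 8, 2]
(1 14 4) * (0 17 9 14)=(0 17 9 14 4 1)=[17, 0, 2, 3, 1, 5, 6, 7, 8, 14, 10, 11, 12, 13, 4, 15, 16, 9]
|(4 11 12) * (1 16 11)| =5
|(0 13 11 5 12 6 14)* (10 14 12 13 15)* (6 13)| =20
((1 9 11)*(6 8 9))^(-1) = (1 11 9 8 6) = ((1 6 8 9 11))^(-1)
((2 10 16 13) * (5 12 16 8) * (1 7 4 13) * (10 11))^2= ((1 7 4 13 2 11 10 8 5 12 16))^2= (1 4 2 10 5 16 7 13 11 8 12)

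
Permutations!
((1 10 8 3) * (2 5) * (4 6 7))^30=(1 8)(3 10)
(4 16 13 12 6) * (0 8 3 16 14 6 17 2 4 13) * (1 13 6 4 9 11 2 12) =[8, 13, 9, 16, 14, 5, 6, 7, 3, 11, 10, 2, 17, 1, 4, 15, 0, 12] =(0 8 3 16)(1 13)(2 9 11)(4 14)(12 17)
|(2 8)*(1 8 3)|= 4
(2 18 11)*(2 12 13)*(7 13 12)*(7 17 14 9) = [0, 1, 18, 3, 4, 5, 6, 13, 8, 7, 10, 17, 12, 2, 9, 15, 16, 14, 11] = (2 18 11 17 14 9 7 13)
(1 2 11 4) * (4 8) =(1 2 11 8 4) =[0, 2, 11, 3, 1, 5, 6, 7, 4, 9, 10, 8]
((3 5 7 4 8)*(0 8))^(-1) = (0 4 7 5 3 8)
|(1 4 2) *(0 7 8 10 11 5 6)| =21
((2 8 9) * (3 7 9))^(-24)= ((2 8 3 7 9))^(-24)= (2 8 3 7 9)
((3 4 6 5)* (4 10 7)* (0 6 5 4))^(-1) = (0 7 10 3 5 4 6)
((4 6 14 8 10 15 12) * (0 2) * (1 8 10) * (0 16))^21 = (16)(1 8)(4 10)(6 15)(12 14)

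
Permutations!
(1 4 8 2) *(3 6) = (1 4 8 2)(3 6) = [0, 4, 1, 6, 8, 5, 3, 7, 2]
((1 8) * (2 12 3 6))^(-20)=((1 8)(2 12 3 6))^(-20)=(12)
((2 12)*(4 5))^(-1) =((2 12)(4 5))^(-1) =(2 12)(4 5)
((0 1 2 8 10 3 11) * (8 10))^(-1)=(0 11 3 10 2 1)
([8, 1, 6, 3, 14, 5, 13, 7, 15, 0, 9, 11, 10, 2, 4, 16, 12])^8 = [8, 1, 13, 3, 4, 5, 2, 7, 15, 0, 9, 11, 10, 6, 14, 16, 12]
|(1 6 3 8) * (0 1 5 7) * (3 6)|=|(0 1 3 8 5 7)|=6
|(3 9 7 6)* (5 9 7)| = 6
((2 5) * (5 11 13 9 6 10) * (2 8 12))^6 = ((2 11 13 9 6 10 5 8 12))^6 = (2 5 9)(6 11 8)(10 13 12)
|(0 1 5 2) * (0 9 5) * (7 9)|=4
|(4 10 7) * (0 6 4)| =5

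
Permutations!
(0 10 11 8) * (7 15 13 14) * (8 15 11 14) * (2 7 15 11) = (0 10 14 15 13 8)(2 7) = [10, 1, 7, 3, 4, 5, 6, 2, 0, 9, 14, 11, 12, 8, 15, 13]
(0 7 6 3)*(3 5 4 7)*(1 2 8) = (0 3)(1 2 8)(4 7 6 5) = [3, 2, 8, 0, 7, 4, 5, 6, 1]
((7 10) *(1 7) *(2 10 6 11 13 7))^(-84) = (13)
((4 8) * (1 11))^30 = ((1 11)(4 8))^30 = (11)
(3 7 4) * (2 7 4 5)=[0, 1, 7, 4, 3, 2, 6, 5]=(2 7 5)(3 4)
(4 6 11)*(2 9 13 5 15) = (2 9 13 5 15)(4 6 11) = [0, 1, 9, 3, 6, 15, 11, 7, 8, 13, 10, 4, 12, 5, 14, 2]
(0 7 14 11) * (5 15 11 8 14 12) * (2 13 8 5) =[7, 1, 13, 3, 4, 15, 6, 12, 14, 9, 10, 0, 2, 8, 5, 11] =(0 7 12 2 13 8 14 5 15 11)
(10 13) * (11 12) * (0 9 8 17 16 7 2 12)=(0 9 8 17 16 7 2 12 11)(10 13)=[9, 1, 12, 3, 4, 5, 6, 2, 17, 8, 13, 0, 11, 10, 14, 15, 7, 16]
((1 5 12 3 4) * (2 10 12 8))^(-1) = (1 4 3 12 10 2 8 5)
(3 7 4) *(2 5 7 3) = [0, 1, 5, 3, 2, 7, 6, 4] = (2 5 7 4)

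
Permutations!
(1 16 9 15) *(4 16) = (1 4 16 9 15) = [0, 4, 2, 3, 16, 5, 6, 7, 8, 15, 10, 11, 12, 13, 14, 1, 9]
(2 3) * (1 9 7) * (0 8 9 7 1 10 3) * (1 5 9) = (0 8 1 7 10 3 2)(5 9) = [8, 7, 0, 2, 4, 9, 6, 10, 1, 5, 3]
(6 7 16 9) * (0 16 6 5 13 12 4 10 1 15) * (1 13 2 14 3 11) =(0 16 9 5 2 14 3 11 1 15)(4 10 13 12)(6 7) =[16, 15, 14, 11, 10, 2, 7, 6, 8, 5, 13, 1, 4, 12, 3, 0, 9]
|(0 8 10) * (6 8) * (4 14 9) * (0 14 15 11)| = 9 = |(0 6 8 10 14 9 4 15 11)|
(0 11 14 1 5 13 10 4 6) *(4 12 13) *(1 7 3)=(0 11 14 7 3 1 5 4 6)(10 12 13)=[11, 5, 2, 1, 6, 4, 0, 3, 8, 9, 12, 14, 13, 10, 7]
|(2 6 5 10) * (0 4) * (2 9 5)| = |(0 4)(2 6)(5 10 9)| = 6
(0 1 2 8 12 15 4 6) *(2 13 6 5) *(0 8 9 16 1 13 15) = (0 13 6 8 12)(1 15 4 5 2 9 16) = [13, 15, 9, 3, 5, 2, 8, 7, 12, 16, 10, 11, 0, 6, 14, 4, 1]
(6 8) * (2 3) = (2 3)(6 8) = [0, 1, 3, 2, 4, 5, 8, 7, 6]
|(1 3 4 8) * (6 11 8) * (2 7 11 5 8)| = 6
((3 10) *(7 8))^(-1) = (3 10)(7 8)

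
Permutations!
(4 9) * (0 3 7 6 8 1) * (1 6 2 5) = (0 3 7 2 5 1)(4 9)(6 8) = [3, 0, 5, 7, 9, 1, 8, 2, 6, 4]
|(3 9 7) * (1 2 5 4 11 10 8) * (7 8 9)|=|(1 2 5 4 11 10 9 8)(3 7)|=8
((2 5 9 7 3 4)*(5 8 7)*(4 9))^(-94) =((2 8 7 3 9 5 4))^(-94) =(2 9 8 5 7 4 3)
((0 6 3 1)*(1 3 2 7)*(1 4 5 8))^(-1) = (0 1 8 5 4 7 2 6)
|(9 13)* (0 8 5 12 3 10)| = 6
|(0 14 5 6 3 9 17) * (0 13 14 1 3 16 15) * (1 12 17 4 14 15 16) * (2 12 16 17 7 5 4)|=40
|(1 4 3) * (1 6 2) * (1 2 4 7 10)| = |(1 7 10)(3 6 4)| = 3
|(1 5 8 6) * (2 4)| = |(1 5 8 6)(2 4)| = 4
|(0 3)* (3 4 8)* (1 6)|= 4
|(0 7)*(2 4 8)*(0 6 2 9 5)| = 8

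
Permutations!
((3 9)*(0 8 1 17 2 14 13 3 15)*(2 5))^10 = ((0 8 1 17 5 2 14 13 3 9 15))^10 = (0 15 9 3 13 14 2 5 17 1 8)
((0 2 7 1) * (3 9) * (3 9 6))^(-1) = (9)(0 1 7 2)(3 6)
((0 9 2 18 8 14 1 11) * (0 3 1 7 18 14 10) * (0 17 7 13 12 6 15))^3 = ((0 9 2 14 13 12 6 15)(1 11 3)(7 18 8 10 17))^3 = (0 14 6 9 13 15 2 12)(7 10 18 17 8)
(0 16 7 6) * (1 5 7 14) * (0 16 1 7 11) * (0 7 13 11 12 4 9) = (0 1 5 12 4 9)(6 16 14 13 11 7) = [1, 5, 2, 3, 9, 12, 16, 6, 8, 0, 10, 7, 4, 11, 13, 15, 14]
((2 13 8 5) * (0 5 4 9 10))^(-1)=((0 5 2 13 8 4 9 10))^(-1)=(0 10 9 4 8 13 2 5)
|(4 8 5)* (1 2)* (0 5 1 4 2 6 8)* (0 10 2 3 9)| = 12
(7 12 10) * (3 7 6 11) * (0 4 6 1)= (0 4 6 11 3 7 12 10 1)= [4, 0, 2, 7, 6, 5, 11, 12, 8, 9, 1, 3, 10]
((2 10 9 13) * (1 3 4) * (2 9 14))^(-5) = ((1 3 4)(2 10 14)(9 13))^(-5) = (1 3 4)(2 10 14)(9 13)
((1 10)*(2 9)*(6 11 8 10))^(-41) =(1 10 8 11 6)(2 9) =((1 6 11 8 10)(2 9))^(-41)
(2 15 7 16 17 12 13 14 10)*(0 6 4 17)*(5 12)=[6, 1, 15, 3, 17, 12, 4, 16, 8, 9, 2, 11, 13, 14, 10, 7, 0, 5]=(0 6 4 17 5 12 13 14 10 2 15 7 16)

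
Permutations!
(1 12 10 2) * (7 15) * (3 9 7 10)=(1 12 3 9 7 15 10 2)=[0, 12, 1, 9, 4, 5, 6, 15, 8, 7, 2, 11, 3, 13, 14, 10]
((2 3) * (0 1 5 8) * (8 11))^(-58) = (0 5 8 1 11)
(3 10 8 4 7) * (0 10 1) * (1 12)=(0 10 8 4 7 3 12 1)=[10, 0, 2, 12, 7, 5, 6, 3, 4, 9, 8, 11, 1]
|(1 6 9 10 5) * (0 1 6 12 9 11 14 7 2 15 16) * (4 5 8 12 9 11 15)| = |(0 1 9 10 8 12 11 14 7 2 4 5 6 15 16)| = 15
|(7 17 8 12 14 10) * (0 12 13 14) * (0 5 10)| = |(0 12 5 10 7 17 8 13 14)| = 9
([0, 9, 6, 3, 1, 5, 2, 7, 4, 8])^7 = [0, 4, 6, 3, 8, 5, 2, 7, 9, 1]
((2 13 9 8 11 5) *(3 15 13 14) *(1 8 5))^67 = (1 8 11)(2 13 14 9 3 5 15)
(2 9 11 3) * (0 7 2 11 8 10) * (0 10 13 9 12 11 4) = (0 7 2 12 11 3 4)(8 13 9) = [7, 1, 12, 4, 0, 5, 6, 2, 13, 8, 10, 3, 11, 9]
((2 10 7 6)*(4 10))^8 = (2 7 4 6 10)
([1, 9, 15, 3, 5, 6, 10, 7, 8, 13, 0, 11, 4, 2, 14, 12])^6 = (0 12 1 4 9 5 13 6 2 10 15)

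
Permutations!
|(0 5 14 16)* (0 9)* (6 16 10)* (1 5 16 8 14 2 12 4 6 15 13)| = |(0 16 9)(1 5 2 12 4 6 8 14 10 15 13)| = 33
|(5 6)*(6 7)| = 3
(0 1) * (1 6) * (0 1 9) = (0 6 9) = [6, 1, 2, 3, 4, 5, 9, 7, 8, 0]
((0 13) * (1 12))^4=((0 13)(1 12))^4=(13)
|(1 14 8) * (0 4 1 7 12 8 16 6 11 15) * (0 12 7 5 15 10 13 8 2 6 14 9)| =36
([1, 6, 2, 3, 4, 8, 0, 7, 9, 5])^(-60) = (9)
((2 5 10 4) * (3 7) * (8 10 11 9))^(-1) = ((2 5 11 9 8 10 4)(3 7))^(-1) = (2 4 10 8 9 11 5)(3 7)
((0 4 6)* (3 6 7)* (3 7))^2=((7)(0 4 3 6))^2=(7)(0 3)(4 6)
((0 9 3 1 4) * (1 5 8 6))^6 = (0 1 8 3)(4 6 5 9)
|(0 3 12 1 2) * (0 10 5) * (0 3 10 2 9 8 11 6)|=10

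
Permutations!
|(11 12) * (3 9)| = 2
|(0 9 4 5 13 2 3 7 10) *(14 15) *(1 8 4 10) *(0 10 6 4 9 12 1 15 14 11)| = 14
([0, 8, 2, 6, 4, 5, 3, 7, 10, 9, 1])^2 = [0, 10, 2, 3, 4, 5, 6, 7, 1, 9, 8]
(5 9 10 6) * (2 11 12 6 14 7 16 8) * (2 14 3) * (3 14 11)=(2 3)(5 9 10 14 7 16 8 11 12 6)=[0, 1, 3, 2, 4, 9, 5, 16, 11, 10, 14, 12, 6, 13, 7, 15, 8]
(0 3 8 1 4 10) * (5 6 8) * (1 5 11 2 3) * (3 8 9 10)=(0 1 4 3 11 2 8 5 6 9 10)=[1, 4, 8, 11, 3, 6, 9, 7, 5, 10, 0, 2]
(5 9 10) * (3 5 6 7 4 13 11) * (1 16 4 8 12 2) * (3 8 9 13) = [0, 16, 1, 5, 3, 13, 7, 9, 12, 10, 6, 8, 2, 11, 14, 15, 4] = (1 16 4 3 5 13 11 8 12 2)(6 7 9 10)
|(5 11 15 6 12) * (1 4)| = |(1 4)(5 11 15 6 12)| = 10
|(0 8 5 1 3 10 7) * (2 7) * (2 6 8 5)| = 9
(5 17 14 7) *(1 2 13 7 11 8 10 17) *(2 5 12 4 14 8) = (1 5)(2 13 7 12 4 14 11)(8 10 17) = [0, 5, 13, 3, 14, 1, 6, 12, 10, 9, 17, 2, 4, 7, 11, 15, 16, 8]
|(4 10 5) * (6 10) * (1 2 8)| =12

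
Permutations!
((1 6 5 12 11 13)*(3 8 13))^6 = ((1 6 5 12 11 3 8 13))^6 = (1 8 11 5)(3 12 6 13)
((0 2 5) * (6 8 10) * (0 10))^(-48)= (10)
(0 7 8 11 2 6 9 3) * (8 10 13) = (0 7 10 13 8 11 2 6 9 3) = [7, 1, 6, 0, 4, 5, 9, 10, 11, 3, 13, 2, 12, 8]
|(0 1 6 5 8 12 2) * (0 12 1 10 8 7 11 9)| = |(0 10 8 1 6 5 7 11 9)(2 12)| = 18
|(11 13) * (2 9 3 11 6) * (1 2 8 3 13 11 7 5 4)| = 10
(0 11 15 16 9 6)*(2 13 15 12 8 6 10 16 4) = (0 11 12 8 6)(2 13 15 4)(9 10 16) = [11, 1, 13, 3, 2, 5, 0, 7, 6, 10, 16, 12, 8, 15, 14, 4, 9]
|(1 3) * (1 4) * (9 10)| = |(1 3 4)(9 10)| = 6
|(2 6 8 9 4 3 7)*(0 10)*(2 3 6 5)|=4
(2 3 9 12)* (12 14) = (2 3 9 14 12) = [0, 1, 3, 9, 4, 5, 6, 7, 8, 14, 10, 11, 2, 13, 12]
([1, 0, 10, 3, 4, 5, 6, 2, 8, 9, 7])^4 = (2 10 7)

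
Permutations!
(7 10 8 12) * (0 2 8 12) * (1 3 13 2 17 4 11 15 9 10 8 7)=(0 17 4 11 15 9 10 12 1 3 13 2 7 8)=[17, 3, 7, 13, 11, 5, 6, 8, 0, 10, 12, 15, 1, 2, 14, 9, 16, 4]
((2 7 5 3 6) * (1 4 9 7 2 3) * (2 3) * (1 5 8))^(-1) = (1 8 7 9 4)(2 6 3)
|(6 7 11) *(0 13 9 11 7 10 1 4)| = 8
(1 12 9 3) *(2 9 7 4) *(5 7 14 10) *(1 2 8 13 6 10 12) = (2 9 3)(4 8 13 6 10 5 7)(12 14) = [0, 1, 9, 2, 8, 7, 10, 4, 13, 3, 5, 11, 14, 6, 12]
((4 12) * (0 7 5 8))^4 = (12)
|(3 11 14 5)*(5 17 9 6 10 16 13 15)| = |(3 11 14 17 9 6 10 16 13 15 5)| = 11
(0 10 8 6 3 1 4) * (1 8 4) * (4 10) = (10)(0 4)(3 8 6) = [4, 1, 2, 8, 0, 5, 3, 7, 6, 9, 10]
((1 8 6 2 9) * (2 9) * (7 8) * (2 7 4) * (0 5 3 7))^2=((0 5 3 7 8 6 9 1 4 2))^2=(0 3 8 9 4)(1 2 5 7 6)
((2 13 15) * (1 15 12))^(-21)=(1 12 13 2 15)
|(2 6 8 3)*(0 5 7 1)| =|(0 5 7 1)(2 6 8 3)| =4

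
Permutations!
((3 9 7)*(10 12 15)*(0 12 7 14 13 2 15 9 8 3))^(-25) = ((0 12 9 14 13 2 15 10 7)(3 8))^(-25) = (0 9 13 15 7 12 14 2 10)(3 8)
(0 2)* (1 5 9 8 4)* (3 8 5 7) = (0 2)(1 7 3 8 4)(5 9) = [2, 7, 0, 8, 1, 9, 6, 3, 4, 5]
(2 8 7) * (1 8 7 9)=(1 8 9)(2 7)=[0, 8, 7, 3, 4, 5, 6, 2, 9, 1]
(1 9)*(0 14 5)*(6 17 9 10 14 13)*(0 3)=[13, 10, 2, 0, 4, 3, 17, 7, 8, 1, 14, 11, 12, 6, 5, 15, 16, 9]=(0 13 6 17 9 1 10 14 5 3)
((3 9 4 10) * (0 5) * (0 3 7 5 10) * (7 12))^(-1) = (0 4 9 3 5 7 12 10)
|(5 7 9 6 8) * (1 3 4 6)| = 8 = |(1 3 4 6 8 5 7 9)|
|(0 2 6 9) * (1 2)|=5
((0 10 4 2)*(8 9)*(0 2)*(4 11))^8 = ((0 10 11 4)(8 9))^8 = (11)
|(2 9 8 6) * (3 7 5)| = 12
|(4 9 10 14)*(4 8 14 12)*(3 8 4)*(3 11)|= 8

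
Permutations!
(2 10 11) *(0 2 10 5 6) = [2, 1, 5, 3, 4, 6, 0, 7, 8, 9, 11, 10] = (0 2 5 6)(10 11)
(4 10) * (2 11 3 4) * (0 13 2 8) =(0 13 2 11 3 4 10 8) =[13, 1, 11, 4, 10, 5, 6, 7, 0, 9, 8, 3, 12, 2]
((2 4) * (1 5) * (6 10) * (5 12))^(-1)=(1 5 12)(2 4)(6 10)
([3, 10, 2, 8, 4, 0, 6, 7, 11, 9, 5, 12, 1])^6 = [10, 11, 2, 5, 4, 1, 6, 7, 0, 9, 12, 3, 8]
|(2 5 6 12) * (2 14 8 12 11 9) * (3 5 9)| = 12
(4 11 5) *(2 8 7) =(2 8 7)(4 11 5) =[0, 1, 8, 3, 11, 4, 6, 2, 7, 9, 10, 5]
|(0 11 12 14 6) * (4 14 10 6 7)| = 15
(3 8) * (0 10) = (0 10)(3 8) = [10, 1, 2, 8, 4, 5, 6, 7, 3, 9, 0]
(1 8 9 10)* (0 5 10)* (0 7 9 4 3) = (0 5 10 1 8 4 3)(7 9) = [5, 8, 2, 0, 3, 10, 6, 9, 4, 7, 1]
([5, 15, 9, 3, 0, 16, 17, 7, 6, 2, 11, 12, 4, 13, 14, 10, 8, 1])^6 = [1, 0, 2, 3, 17, 15, 12, 7, 11, 9, 16, 8, 6, 13, 14, 5, 10, 4]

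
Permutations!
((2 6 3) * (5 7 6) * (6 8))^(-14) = ((2 5 7 8 6 3))^(-14) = (2 6 7)(3 8 5)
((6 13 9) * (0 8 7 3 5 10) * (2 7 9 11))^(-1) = (0 10 5 3 7 2 11 13 6 9 8)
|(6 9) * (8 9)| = |(6 8 9)| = 3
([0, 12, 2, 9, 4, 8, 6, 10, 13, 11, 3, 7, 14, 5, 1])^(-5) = [0, 12, 2, 3, 4, 8, 6, 7, 13, 9, 10, 11, 14, 5, 1]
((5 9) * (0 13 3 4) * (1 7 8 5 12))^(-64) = ((0 13 3 4)(1 7 8 5 9 12))^(-64) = (13)(1 8 9)(5 12 7)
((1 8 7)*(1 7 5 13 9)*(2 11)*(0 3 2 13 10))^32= (0 2 13 1 5)(3 11 9 8 10)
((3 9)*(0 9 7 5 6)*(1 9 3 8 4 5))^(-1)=((0 3 7 1 9 8 4 5 6))^(-1)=(0 6 5 4 8 9 1 7 3)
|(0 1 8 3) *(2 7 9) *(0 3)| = 3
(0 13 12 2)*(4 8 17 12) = [13, 1, 0, 3, 8, 5, 6, 7, 17, 9, 10, 11, 2, 4, 14, 15, 16, 12] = (0 13 4 8 17 12 2)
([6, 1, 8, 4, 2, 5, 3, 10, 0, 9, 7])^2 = (10)(0 3 2)(4 8 6)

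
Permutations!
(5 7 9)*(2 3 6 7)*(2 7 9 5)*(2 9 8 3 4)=[0, 1, 4, 6, 2, 7, 8, 5, 3, 9]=(9)(2 4)(3 6 8)(5 7)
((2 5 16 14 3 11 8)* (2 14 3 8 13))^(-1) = ((2 5 16 3 11 13)(8 14))^(-1) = (2 13 11 3 16 5)(8 14)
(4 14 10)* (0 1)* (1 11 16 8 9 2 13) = (0 11 16 8 9 2 13 1)(4 14 10) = [11, 0, 13, 3, 14, 5, 6, 7, 9, 2, 4, 16, 12, 1, 10, 15, 8]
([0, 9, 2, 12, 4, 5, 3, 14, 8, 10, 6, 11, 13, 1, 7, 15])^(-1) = [0, 13, 2, 6, 4, 5, 10, 14, 8, 1, 9, 11, 3, 12, 7, 15]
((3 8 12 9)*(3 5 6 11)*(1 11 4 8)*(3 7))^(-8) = ((1 11 7 3)(4 8 12 9 5 6))^(-8) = (4 5 12)(6 9 8)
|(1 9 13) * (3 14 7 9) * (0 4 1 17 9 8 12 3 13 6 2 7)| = 13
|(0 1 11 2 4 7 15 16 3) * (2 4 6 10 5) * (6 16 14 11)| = 40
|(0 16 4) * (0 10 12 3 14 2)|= 8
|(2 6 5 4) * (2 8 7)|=|(2 6 5 4 8 7)|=6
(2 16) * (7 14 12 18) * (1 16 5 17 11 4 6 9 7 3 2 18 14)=(1 16 18 3 2 5 17 11 4 6 9 7)(12 14)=[0, 16, 5, 2, 6, 17, 9, 1, 8, 7, 10, 4, 14, 13, 12, 15, 18, 11, 3]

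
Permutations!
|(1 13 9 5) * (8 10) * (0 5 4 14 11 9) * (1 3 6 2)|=|(0 5 3 6 2 1 13)(4 14 11 9)(8 10)|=28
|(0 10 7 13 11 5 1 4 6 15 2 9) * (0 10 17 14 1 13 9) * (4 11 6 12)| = 30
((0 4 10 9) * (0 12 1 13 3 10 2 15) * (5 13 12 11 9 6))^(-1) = (0 15 2 4)(1 12)(3 13 5 6 10)(9 11)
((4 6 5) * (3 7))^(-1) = (3 7)(4 5 6)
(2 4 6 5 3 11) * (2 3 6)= (2 4)(3 11)(5 6)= [0, 1, 4, 11, 2, 6, 5, 7, 8, 9, 10, 3]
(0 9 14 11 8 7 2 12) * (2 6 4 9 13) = (0 13 2 12)(4 9 14 11 8 7 6) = [13, 1, 12, 3, 9, 5, 4, 6, 7, 14, 10, 8, 0, 2, 11]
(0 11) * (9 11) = (0 9 11) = [9, 1, 2, 3, 4, 5, 6, 7, 8, 11, 10, 0]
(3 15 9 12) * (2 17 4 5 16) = [0, 1, 17, 15, 5, 16, 6, 7, 8, 12, 10, 11, 3, 13, 14, 9, 2, 4] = (2 17 4 5 16)(3 15 9 12)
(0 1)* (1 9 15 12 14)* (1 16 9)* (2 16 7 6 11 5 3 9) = [1, 0, 16, 9, 4, 3, 11, 6, 8, 15, 10, 5, 14, 13, 7, 12, 2] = (0 1)(2 16)(3 9 15 12 14 7 6 11 5)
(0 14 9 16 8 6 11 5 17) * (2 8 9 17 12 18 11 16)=(0 14 17)(2 8 6 16 9)(5 12 18 11)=[14, 1, 8, 3, 4, 12, 16, 7, 6, 2, 10, 5, 18, 13, 17, 15, 9, 0, 11]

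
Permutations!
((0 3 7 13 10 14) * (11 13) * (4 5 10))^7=(0 10 4 11 3 14 5 13 7)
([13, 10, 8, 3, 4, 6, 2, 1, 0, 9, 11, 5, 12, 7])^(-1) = [8, 7, 6, 3, 4, 11, 5, 13, 2, 9, 1, 10, 12, 0]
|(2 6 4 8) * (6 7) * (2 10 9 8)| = |(2 7 6 4)(8 10 9)| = 12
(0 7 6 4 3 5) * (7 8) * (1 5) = (0 8 7 6 4 3 1 5) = [8, 5, 2, 1, 3, 0, 4, 6, 7]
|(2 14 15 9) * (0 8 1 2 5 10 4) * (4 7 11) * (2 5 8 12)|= 13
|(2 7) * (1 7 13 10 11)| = 6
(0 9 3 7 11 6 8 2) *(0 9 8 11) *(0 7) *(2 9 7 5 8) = (0 2 7 5 8 9 3)(6 11) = [2, 1, 7, 0, 4, 8, 11, 5, 9, 3, 10, 6]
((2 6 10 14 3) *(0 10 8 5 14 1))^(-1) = ((0 10 1)(2 6 8 5 14 3))^(-1) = (0 1 10)(2 3 14 5 8 6)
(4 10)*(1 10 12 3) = (1 10 4 12 3) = [0, 10, 2, 1, 12, 5, 6, 7, 8, 9, 4, 11, 3]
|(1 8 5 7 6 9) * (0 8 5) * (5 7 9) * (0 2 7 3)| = |(0 8 2 7 6 5 9 1 3)| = 9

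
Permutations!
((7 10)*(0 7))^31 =(0 7 10)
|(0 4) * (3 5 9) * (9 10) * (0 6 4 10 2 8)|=|(0 10 9 3 5 2 8)(4 6)|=14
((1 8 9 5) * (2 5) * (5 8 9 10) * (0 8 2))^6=((0 8 10 5 1 9))^6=(10)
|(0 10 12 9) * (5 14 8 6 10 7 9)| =6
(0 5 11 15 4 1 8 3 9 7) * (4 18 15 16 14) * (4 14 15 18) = (18)(0 5 11 16 15 4 1 8 3 9 7) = [5, 8, 2, 9, 1, 11, 6, 0, 3, 7, 10, 16, 12, 13, 14, 4, 15, 17, 18]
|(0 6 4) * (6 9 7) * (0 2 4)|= |(0 9 7 6)(2 4)|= 4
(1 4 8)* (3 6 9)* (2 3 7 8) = (1 4 2 3 6 9 7 8) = [0, 4, 3, 6, 2, 5, 9, 8, 1, 7]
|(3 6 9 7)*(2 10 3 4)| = 7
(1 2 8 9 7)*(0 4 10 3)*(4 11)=(0 11 4 10 3)(1 2 8 9 7)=[11, 2, 8, 0, 10, 5, 6, 1, 9, 7, 3, 4]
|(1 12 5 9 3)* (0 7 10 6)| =20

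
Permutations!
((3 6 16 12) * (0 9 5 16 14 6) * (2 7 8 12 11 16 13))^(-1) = (0 3 12 8 7 2 13 5 9)(6 14)(11 16)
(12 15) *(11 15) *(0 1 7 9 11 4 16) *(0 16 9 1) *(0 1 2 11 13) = (16)(0 1 7 2 11 15 12 4 9 13) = [1, 7, 11, 3, 9, 5, 6, 2, 8, 13, 10, 15, 4, 0, 14, 12, 16]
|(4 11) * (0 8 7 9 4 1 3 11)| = 15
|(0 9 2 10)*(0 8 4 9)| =5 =|(2 10 8 4 9)|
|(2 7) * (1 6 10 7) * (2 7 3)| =5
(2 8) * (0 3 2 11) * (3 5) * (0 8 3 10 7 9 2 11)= (0 5 10 7 9 2 3 11 8)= [5, 1, 3, 11, 4, 10, 6, 9, 0, 2, 7, 8]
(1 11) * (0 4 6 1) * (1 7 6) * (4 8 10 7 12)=[8, 11, 2, 3, 1, 5, 12, 6, 10, 9, 7, 0, 4]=(0 8 10 7 6 12 4 1 11)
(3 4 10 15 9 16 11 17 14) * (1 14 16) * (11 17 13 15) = (1 14 3 4 10 11 13 15 9)(16 17) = [0, 14, 2, 4, 10, 5, 6, 7, 8, 1, 11, 13, 12, 15, 3, 9, 17, 16]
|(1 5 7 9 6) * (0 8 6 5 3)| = 15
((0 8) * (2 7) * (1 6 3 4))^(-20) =((0 8)(1 6 3 4)(2 7))^(-20) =(8)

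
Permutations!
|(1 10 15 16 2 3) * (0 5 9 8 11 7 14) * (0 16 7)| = |(0 5 9 8 11)(1 10 15 7 14 16 2 3)| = 40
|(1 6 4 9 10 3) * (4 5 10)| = 10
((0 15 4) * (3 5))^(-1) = (0 4 15)(3 5)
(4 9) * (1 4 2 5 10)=(1 4 9 2 5 10)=[0, 4, 5, 3, 9, 10, 6, 7, 8, 2, 1]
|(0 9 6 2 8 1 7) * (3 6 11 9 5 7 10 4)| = |(0 5 7)(1 10 4 3 6 2 8)(9 11)| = 42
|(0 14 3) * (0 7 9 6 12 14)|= |(3 7 9 6 12 14)|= 6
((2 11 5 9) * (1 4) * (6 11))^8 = (2 5 6 9 11)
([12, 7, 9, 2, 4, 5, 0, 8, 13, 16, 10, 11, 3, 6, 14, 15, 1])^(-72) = (0 16 6 9 13 2 8 3 7 12 1)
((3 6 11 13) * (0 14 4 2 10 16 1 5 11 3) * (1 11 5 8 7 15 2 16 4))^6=(0 2)(1 4)(7 11)(8 16)(10 14)(13 15)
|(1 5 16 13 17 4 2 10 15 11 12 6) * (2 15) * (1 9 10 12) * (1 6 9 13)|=12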